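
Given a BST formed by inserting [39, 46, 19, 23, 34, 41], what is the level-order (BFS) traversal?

Tree insertion order: [39, 46, 19, 23, 34, 41]
Tree (level-order array): [39, 19, 46, None, 23, 41, None, None, 34]
BFS from the root, enqueuing left then right child of each popped node:
  queue [39] -> pop 39, enqueue [19, 46], visited so far: [39]
  queue [19, 46] -> pop 19, enqueue [23], visited so far: [39, 19]
  queue [46, 23] -> pop 46, enqueue [41], visited so far: [39, 19, 46]
  queue [23, 41] -> pop 23, enqueue [34], visited so far: [39, 19, 46, 23]
  queue [41, 34] -> pop 41, enqueue [none], visited so far: [39, 19, 46, 23, 41]
  queue [34] -> pop 34, enqueue [none], visited so far: [39, 19, 46, 23, 41, 34]
Result: [39, 19, 46, 23, 41, 34]


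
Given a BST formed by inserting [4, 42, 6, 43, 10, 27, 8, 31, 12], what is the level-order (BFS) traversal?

Tree insertion order: [4, 42, 6, 43, 10, 27, 8, 31, 12]
Tree (level-order array): [4, None, 42, 6, 43, None, 10, None, None, 8, 27, None, None, 12, 31]
BFS from the root, enqueuing left then right child of each popped node:
  queue [4] -> pop 4, enqueue [42], visited so far: [4]
  queue [42] -> pop 42, enqueue [6, 43], visited so far: [4, 42]
  queue [6, 43] -> pop 6, enqueue [10], visited so far: [4, 42, 6]
  queue [43, 10] -> pop 43, enqueue [none], visited so far: [4, 42, 6, 43]
  queue [10] -> pop 10, enqueue [8, 27], visited so far: [4, 42, 6, 43, 10]
  queue [8, 27] -> pop 8, enqueue [none], visited so far: [4, 42, 6, 43, 10, 8]
  queue [27] -> pop 27, enqueue [12, 31], visited so far: [4, 42, 6, 43, 10, 8, 27]
  queue [12, 31] -> pop 12, enqueue [none], visited so far: [4, 42, 6, 43, 10, 8, 27, 12]
  queue [31] -> pop 31, enqueue [none], visited so far: [4, 42, 6, 43, 10, 8, 27, 12, 31]
Result: [4, 42, 6, 43, 10, 8, 27, 12, 31]


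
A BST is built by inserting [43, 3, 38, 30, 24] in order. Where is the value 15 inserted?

Starting tree (level order): [43, 3, None, None, 38, 30, None, 24]
Insertion path: 43 -> 3 -> 38 -> 30 -> 24
Result: insert 15 as left child of 24
Final tree (level order): [43, 3, None, None, 38, 30, None, 24, None, 15]


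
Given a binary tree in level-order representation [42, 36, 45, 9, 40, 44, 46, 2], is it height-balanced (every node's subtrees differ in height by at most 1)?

Tree (level-order array): [42, 36, 45, 9, 40, 44, 46, 2]
Definition: a tree is height-balanced if, at every node, |h(left) - h(right)| <= 1 (empty subtree has height -1).
Bottom-up per-node check:
  node 2: h_left=-1, h_right=-1, diff=0 [OK], height=0
  node 9: h_left=0, h_right=-1, diff=1 [OK], height=1
  node 40: h_left=-1, h_right=-1, diff=0 [OK], height=0
  node 36: h_left=1, h_right=0, diff=1 [OK], height=2
  node 44: h_left=-1, h_right=-1, diff=0 [OK], height=0
  node 46: h_left=-1, h_right=-1, diff=0 [OK], height=0
  node 45: h_left=0, h_right=0, diff=0 [OK], height=1
  node 42: h_left=2, h_right=1, diff=1 [OK], height=3
All nodes satisfy the balance condition.
Result: Balanced


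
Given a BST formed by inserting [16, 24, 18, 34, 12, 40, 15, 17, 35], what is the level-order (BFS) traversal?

Tree insertion order: [16, 24, 18, 34, 12, 40, 15, 17, 35]
Tree (level-order array): [16, 12, 24, None, 15, 18, 34, None, None, 17, None, None, 40, None, None, 35]
BFS from the root, enqueuing left then right child of each popped node:
  queue [16] -> pop 16, enqueue [12, 24], visited so far: [16]
  queue [12, 24] -> pop 12, enqueue [15], visited so far: [16, 12]
  queue [24, 15] -> pop 24, enqueue [18, 34], visited so far: [16, 12, 24]
  queue [15, 18, 34] -> pop 15, enqueue [none], visited so far: [16, 12, 24, 15]
  queue [18, 34] -> pop 18, enqueue [17], visited so far: [16, 12, 24, 15, 18]
  queue [34, 17] -> pop 34, enqueue [40], visited so far: [16, 12, 24, 15, 18, 34]
  queue [17, 40] -> pop 17, enqueue [none], visited so far: [16, 12, 24, 15, 18, 34, 17]
  queue [40] -> pop 40, enqueue [35], visited so far: [16, 12, 24, 15, 18, 34, 17, 40]
  queue [35] -> pop 35, enqueue [none], visited so far: [16, 12, 24, 15, 18, 34, 17, 40, 35]
Result: [16, 12, 24, 15, 18, 34, 17, 40, 35]


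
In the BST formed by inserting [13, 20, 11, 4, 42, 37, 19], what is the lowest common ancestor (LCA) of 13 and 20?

Tree insertion order: [13, 20, 11, 4, 42, 37, 19]
Tree (level-order array): [13, 11, 20, 4, None, 19, 42, None, None, None, None, 37]
In a BST, the LCA of p=13, q=20 is the first node v on the
root-to-leaf path with p <= v <= q (go left if both < v, right if both > v).
Walk from root:
  at 13: 13 <= 13 <= 20, this is the LCA
LCA = 13


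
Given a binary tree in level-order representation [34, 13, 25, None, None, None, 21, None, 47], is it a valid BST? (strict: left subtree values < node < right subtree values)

Level-order array: [34, 13, 25, None, None, None, 21, None, 47]
Validate using subtree bounds (lo, hi): at each node, require lo < value < hi,
then recurse left with hi=value and right with lo=value.
Preorder trace (stopping at first violation):
  at node 34 with bounds (-inf, +inf): OK
  at node 13 with bounds (-inf, 34): OK
  at node 25 with bounds (34, +inf): VIOLATION
Node 25 violates its bound: not (34 < 25 < +inf).
Result: Not a valid BST


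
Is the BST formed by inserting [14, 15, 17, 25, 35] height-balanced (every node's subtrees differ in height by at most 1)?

Tree (level-order array): [14, None, 15, None, 17, None, 25, None, 35]
Definition: a tree is height-balanced if, at every node, |h(left) - h(right)| <= 1 (empty subtree has height -1).
Bottom-up per-node check:
  node 35: h_left=-1, h_right=-1, diff=0 [OK], height=0
  node 25: h_left=-1, h_right=0, diff=1 [OK], height=1
  node 17: h_left=-1, h_right=1, diff=2 [FAIL (|-1-1|=2 > 1)], height=2
  node 15: h_left=-1, h_right=2, diff=3 [FAIL (|-1-2|=3 > 1)], height=3
  node 14: h_left=-1, h_right=3, diff=4 [FAIL (|-1-3|=4 > 1)], height=4
Node 17 violates the condition: |-1 - 1| = 2 > 1.
Result: Not balanced


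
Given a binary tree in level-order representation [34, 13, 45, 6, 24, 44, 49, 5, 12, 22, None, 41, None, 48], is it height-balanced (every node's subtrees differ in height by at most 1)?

Tree (level-order array): [34, 13, 45, 6, 24, 44, 49, 5, 12, 22, None, 41, None, 48]
Definition: a tree is height-balanced if, at every node, |h(left) - h(right)| <= 1 (empty subtree has height -1).
Bottom-up per-node check:
  node 5: h_left=-1, h_right=-1, diff=0 [OK], height=0
  node 12: h_left=-1, h_right=-1, diff=0 [OK], height=0
  node 6: h_left=0, h_right=0, diff=0 [OK], height=1
  node 22: h_left=-1, h_right=-1, diff=0 [OK], height=0
  node 24: h_left=0, h_right=-1, diff=1 [OK], height=1
  node 13: h_left=1, h_right=1, diff=0 [OK], height=2
  node 41: h_left=-1, h_right=-1, diff=0 [OK], height=0
  node 44: h_left=0, h_right=-1, diff=1 [OK], height=1
  node 48: h_left=-1, h_right=-1, diff=0 [OK], height=0
  node 49: h_left=0, h_right=-1, diff=1 [OK], height=1
  node 45: h_left=1, h_right=1, diff=0 [OK], height=2
  node 34: h_left=2, h_right=2, diff=0 [OK], height=3
All nodes satisfy the balance condition.
Result: Balanced


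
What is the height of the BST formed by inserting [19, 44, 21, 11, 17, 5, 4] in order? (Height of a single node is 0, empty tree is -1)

Insertion order: [19, 44, 21, 11, 17, 5, 4]
Tree (level-order array): [19, 11, 44, 5, 17, 21, None, 4]
Compute height bottom-up (empty subtree = -1):
  height(4) = 1 + max(-1, -1) = 0
  height(5) = 1 + max(0, -1) = 1
  height(17) = 1 + max(-1, -1) = 0
  height(11) = 1 + max(1, 0) = 2
  height(21) = 1 + max(-1, -1) = 0
  height(44) = 1 + max(0, -1) = 1
  height(19) = 1 + max(2, 1) = 3
Height = 3


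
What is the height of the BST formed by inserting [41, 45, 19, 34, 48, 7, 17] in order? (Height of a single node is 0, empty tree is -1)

Insertion order: [41, 45, 19, 34, 48, 7, 17]
Tree (level-order array): [41, 19, 45, 7, 34, None, 48, None, 17]
Compute height bottom-up (empty subtree = -1):
  height(17) = 1 + max(-1, -1) = 0
  height(7) = 1 + max(-1, 0) = 1
  height(34) = 1 + max(-1, -1) = 0
  height(19) = 1 + max(1, 0) = 2
  height(48) = 1 + max(-1, -1) = 0
  height(45) = 1 + max(-1, 0) = 1
  height(41) = 1 + max(2, 1) = 3
Height = 3


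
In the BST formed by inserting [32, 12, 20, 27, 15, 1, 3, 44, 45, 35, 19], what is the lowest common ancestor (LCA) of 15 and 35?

Tree insertion order: [32, 12, 20, 27, 15, 1, 3, 44, 45, 35, 19]
Tree (level-order array): [32, 12, 44, 1, 20, 35, 45, None, 3, 15, 27, None, None, None, None, None, None, None, 19]
In a BST, the LCA of p=15, q=35 is the first node v on the
root-to-leaf path with p <= v <= q (go left if both < v, right if both > v).
Walk from root:
  at 32: 15 <= 32 <= 35, this is the LCA
LCA = 32


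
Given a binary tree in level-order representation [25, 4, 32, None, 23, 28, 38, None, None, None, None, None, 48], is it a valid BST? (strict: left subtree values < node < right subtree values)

Level-order array: [25, 4, 32, None, 23, 28, 38, None, None, None, None, None, 48]
Validate using subtree bounds (lo, hi): at each node, require lo < value < hi,
then recurse left with hi=value and right with lo=value.
Preorder trace (stopping at first violation):
  at node 25 with bounds (-inf, +inf): OK
  at node 4 with bounds (-inf, 25): OK
  at node 23 with bounds (4, 25): OK
  at node 32 with bounds (25, +inf): OK
  at node 28 with bounds (25, 32): OK
  at node 38 with bounds (32, +inf): OK
  at node 48 with bounds (38, +inf): OK
No violation found at any node.
Result: Valid BST


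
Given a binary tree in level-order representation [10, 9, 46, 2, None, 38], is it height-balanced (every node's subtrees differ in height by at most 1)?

Tree (level-order array): [10, 9, 46, 2, None, 38]
Definition: a tree is height-balanced if, at every node, |h(left) - h(right)| <= 1 (empty subtree has height -1).
Bottom-up per-node check:
  node 2: h_left=-1, h_right=-1, diff=0 [OK], height=0
  node 9: h_left=0, h_right=-1, diff=1 [OK], height=1
  node 38: h_left=-1, h_right=-1, diff=0 [OK], height=0
  node 46: h_left=0, h_right=-1, diff=1 [OK], height=1
  node 10: h_left=1, h_right=1, diff=0 [OK], height=2
All nodes satisfy the balance condition.
Result: Balanced


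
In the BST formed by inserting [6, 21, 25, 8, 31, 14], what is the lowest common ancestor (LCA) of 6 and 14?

Tree insertion order: [6, 21, 25, 8, 31, 14]
Tree (level-order array): [6, None, 21, 8, 25, None, 14, None, 31]
In a BST, the LCA of p=6, q=14 is the first node v on the
root-to-leaf path with p <= v <= q (go left if both < v, right if both > v).
Walk from root:
  at 6: 6 <= 6 <= 14, this is the LCA
LCA = 6


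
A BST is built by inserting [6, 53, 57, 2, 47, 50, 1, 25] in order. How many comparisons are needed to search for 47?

Search path for 47: 6 -> 53 -> 47
Found: True
Comparisons: 3


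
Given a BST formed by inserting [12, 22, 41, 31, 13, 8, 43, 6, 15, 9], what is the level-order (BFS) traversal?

Tree insertion order: [12, 22, 41, 31, 13, 8, 43, 6, 15, 9]
Tree (level-order array): [12, 8, 22, 6, 9, 13, 41, None, None, None, None, None, 15, 31, 43]
BFS from the root, enqueuing left then right child of each popped node:
  queue [12] -> pop 12, enqueue [8, 22], visited so far: [12]
  queue [8, 22] -> pop 8, enqueue [6, 9], visited so far: [12, 8]
  queue [22, 6, 9] -> pop 22, enqueue [13, 41], visited so far: [12, 8, 22]
  queue [6, 9, 13, 41] -> pop 6, enqueue [none], visited so far: [12, 8, 22, 6]
  queue [9, 13, 41] -> pop 9, enqueue [none], visited so far: [12, 8, 22, 6, 9]
  queue [13, 41] -> pop 13, enqueue [15], visited so far: [12, 8, 22, 6, 9, 13]
  queue [41, 15] -> pop 41, enqueue [31, 43], visited so far: [12, 8, 22, 6, 9, 13, 41]
  queue [15, 31, 43] -> pop 15, enqueue [none], visited so far: [12, 8, 22, 6, 9, 13, 41, 15]
  queue [31, 43] -> pop 31, enqueue [none], visited so far: [12, 8, 22, 6, 9, 13, 41, 15, 31]
  queue [43] -> pop 43, enqueue [none], visited so far: [12, 8, 22, 6, 9, 13, 41, 15, 31, 43]
Result: [12, 8, 22, 6, 9, 13, 41, 15, 31, 43]


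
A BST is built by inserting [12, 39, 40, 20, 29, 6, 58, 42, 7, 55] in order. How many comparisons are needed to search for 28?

Search path for 28: 12 -> 39 -> 20 -> 29
Found: False
Comparisons: 4


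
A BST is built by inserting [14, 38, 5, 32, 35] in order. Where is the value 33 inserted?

Starting tree (level order): [14, 5, 38, None, None, 32, None, None, 35]
Insertion path: 14 -> 38 -> 32 -> 35
Result: insert 33 as left child of 35
Final tree (level order): [14, 5, 38, None, None, 32, None, None, 35, 33]


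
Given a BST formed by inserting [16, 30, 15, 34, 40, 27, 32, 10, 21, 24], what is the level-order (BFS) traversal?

Tree insertion order: [16, 30, 15, 34, 40, 27, 32, 10, 21, 24]
Tree (level-order array): [16, 15, 30, 10, None, 27, 34, None, None, 21, None, 32, 40, None, 24]
BFS from the root, enqueuing left then right child of each popped node:
  queue [16] -> pop 16, enqueue [15, 30], visited so far: [16]
  queue [15, 30] -> pop 15, enqueue [10], visited so far: [16, 15]
  queue [30, 10] -> pop 30, enqueue [27, 34], visited so far: [16, 15, 30]
  queue [10, 27, 34] -> pop 10, enqueue [none], visited so far: [16, 15, 30, 10]
  queue [27, 34] -> pop 27, enqueue [21], visited so far: [16, 15, 30, 10, 27]
  queue [34, 21] -> pop 34, enqueue [32, 40], visited so far: [16, 15, 30, 10, 27, 34]
  queue [21, 32, 40] -> pop 21, enqueue [24], visited so far: [16, 15, 30, 10, 27, 34, 21]
  queue [32, 40, 24] -> pop 32, enqueue [none], visited so far: [16, 15, 30, 10, 27, 34, 21, 32]
  queue [40, 24] -> pop 40, enqueue [none], visited so far: [16, 15, 30, 10, 27, 34, 21, 32, 40]
  queue [24] -> pop 24, enqueue [none], visited so far: [16, 15, 30, 10, 27, 34, 21, 32, 40, 24]
Result: [16, 15, 30, 10, 27, 34, 21, 32, 40, 24]


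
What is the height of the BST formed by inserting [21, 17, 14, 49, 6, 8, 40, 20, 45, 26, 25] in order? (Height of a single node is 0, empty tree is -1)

Insertion order: [21, 17, 14, 49, 6, 8, 40, 20, 45, 26, 25]
Tree (level-order array): [21, 17, 49, 14, 20, 40, None, 6, None, None, None, 26, 45, None, 8, 25]
Compute height bottom-up (empty subtree = -1):
  height(8) = 1 + max(-1, -1) = 0
  height(6) = 1 + max(-1, 0) = 1
  height(14) = 1 + max(1, -1) = 2
  height(20) = 1 + max(-1, -1) = 0
  height(17) = 1 + max(2, 0) = 3
  height(25) = 1 + max(-1, -1) = 0
  height(26) = 1 + max(0, -1) = 1
  height(45) = 1 + max(-1, -1) = 0
  height(40) = 1 + max(1, 0) = 2
  height(49) = 1 + max(2, -1) = 3
  height(21) = 1 + max(3, 3) = 4
Height = 4


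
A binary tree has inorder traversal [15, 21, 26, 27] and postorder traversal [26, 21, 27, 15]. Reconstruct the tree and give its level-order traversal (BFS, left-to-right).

Inorder:   [15, 21, 26, 27]
Postorder: [26, 21, 27, 15]
Algorithm: postorder visits root last, so walk postorder right-to-left;
each value is the root of the current inorder slice — split it at that
value, recurse on the right subtree first, then the left.
Recursive splits:
  root=15; inorder splits into left=[], right=[21, 26, 27]
  root=27; inorder splits into left=[21, 26], right=[]
  root=21; inorder splits into left=[], right=[26]
  root=26; inorder splits into left=[], right=[]
Reconstructed level-order: [15, 27, 21, 26]


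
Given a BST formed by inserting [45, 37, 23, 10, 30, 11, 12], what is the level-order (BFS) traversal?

Tree insertion order: [45, 37, 23, 10, 30, 11, 12]
Tree (level-order array): [45, 37, None, 23, None, 10, 30, None, 11, None, None, None, 12]
BFS from the root, enqueuing left then right child of each popped node:
  queue [45] -> pop 45, enqueue [37], visited so far: [45]
  queue [37] -> pop 37, enqueue [23], visited so far: [45, 37]
  queue [23] -> pop 23, enqueue [10, 30], visited so far: [45, 37, 23]
  queue [10, 30] -> pop 10, enqueue [11], visited so far: [45, 37, 23, 10]
  queue [30, 11] -> pop 30, enqueue [none], visited so far: [45, 37, 23, 10, 30]
  queue [11] -> pop 11, enqueue [12], visited so far: [45, 37, 23, 10, 30, 11]
  queue [12] -> pop 12, enqueue [none], visited so far: [45, 37, 23, 10, 30, 11, 12]
Result: [45, 37, 23, 10, 30, 11, 12]


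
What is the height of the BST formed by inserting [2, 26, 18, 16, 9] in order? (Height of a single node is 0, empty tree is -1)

Insertion order: [2, 26, 18, 16, 9]
Tree (level-order array): [2, None, 26, 18, None, 16, None, 9]
Compute height bottom-up (empty subtree = -1):
  height(9) = 1 + max(-1, -1) = 0
  height(16) = 1 + max(0, -1) = 1
  height(18) = 1 + max(1, -1) = 2
  height(26) = 1 + max(2, -1) = 3
  height(2) = 1 + max(-1, 3) = 4
Height = 4


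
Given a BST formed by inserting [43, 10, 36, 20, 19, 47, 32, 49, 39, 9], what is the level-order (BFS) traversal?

Tree insertion order: [43, 10, 36, 20, 19, 47, 32, 49, 39, 9]
Tree (level-order array): [43, 10, 47, 9, 36, None, 49, None, None, 20, 39, None, None, 19, 32]
BFS from the root, enqueuing left then right child of each popped node:
  queue [43] -> pop 43, enqueue [10, 47], visited so far: [43]
  queue [10, 47] -> pop 10, enqueue [9, 36], visited so far: [43, 10]
  queue [47, 9, 36] -> pop 47, enqueue [49], visited so far: [43, 10, 47]
  queue [9, 36, 49] -> pop 9, enqueue [none], visited so far: [43, 10, 47, 9]
  queue [36, 49] -> pop 36, enqueue [20, 39], visited so far: [43, 10, 47, 9, 36]
  queue [49, 20, 39] -> pop 49, enqueue [none], visited so far: [43, 10, 47, 9, 36, 49]
  queue [20, 39] -> pop 20, enqueue [19, 32], visited so far: [43, 10, 47, 9, 36, 49, 20]
  queue [39, 19, 32] -> pop 39, enqueue [none], visited so far: [43, 10, 47, 9, 36, 49, 20, 39]
  queue [19, 32] -> pop 19, enqueue [none], visited so far: [43, 10, 47, 9, 36, 49, 20, 39, 19]
  queue [32] -> pop 32, enqueue [none], visited so far: [43, 10, 47, 9, 36, 49, 20, 39, 19, 32]
Result: [43, 10, 47, 9, 36, 49, 20, 39, 19, 32]


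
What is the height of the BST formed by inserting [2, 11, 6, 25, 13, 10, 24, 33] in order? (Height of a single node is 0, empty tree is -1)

Insertion order: [2, 11, 6, 25, 13, 10, 24, 33]
Tree (level-order array): [2, None, 11, 6, 25, None, 10, 13, 33, None, None, None, 24]
Compute height bottom-up (empty subtree = -1):
  height(10) = 1 + max(-1, -1) = 0
  height(6) = 1 + max(-1, 0) = 1
  height(24) = 1 + max(-1, -1) = 0
  height(13) = 1 + max(-1, 0) = 1
  height(33) = 1 + max(-1, -1) = 0
  height(25) = 1 + max(1, 0) = 2
  height(11) = 1 + max(1, 2) = 3
  height(2) = 1 + max(-1, 3) = 4
Height = 4


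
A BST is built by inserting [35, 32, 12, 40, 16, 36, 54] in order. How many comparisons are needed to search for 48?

Search path for 48: 35 -> 40 -> 54
Found: False
Comparisons: 3


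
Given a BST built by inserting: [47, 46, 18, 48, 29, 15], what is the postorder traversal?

Tree insertion order: [47, 46, 18, 48, 29, 15]
Tree (level-order array): [47, 46, 48, 18, None, None, None, 15, 29]
Postorder traversal: [15, 29, 18, 46, 48, 47]


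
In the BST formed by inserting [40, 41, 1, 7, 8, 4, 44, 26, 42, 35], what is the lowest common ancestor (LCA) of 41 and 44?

Tree insertion order: [40, 41, 1, 7, 8, 4, 44, 26, 42, 35]
Tree (level-order array): [40, 1, 41, None, 7, None, 44, 4, 8, 42, None, None, None, None, 26, None, None, None, 35]
In a BST, the LCA of p=41, q=44 is the first node v on the
root-to-leaf path with p <= v <= q (go left if both < v, right if both > v).
Walk from root:
  at 40: both 41 and 44 > 40, go right
  at 41: 41 <= 41 <= 44, this is the LCA
LCA = 41


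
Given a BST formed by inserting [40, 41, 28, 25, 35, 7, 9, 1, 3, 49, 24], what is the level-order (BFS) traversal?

Tree insertion order: [40, 41, 28, 25, 35, 7, 9, 1, 3, 49, 24]
Tree (level-order array): [40, 28, 41, 25, 35, None, 49, 7, None, None, None, None, None, 1, 9, None, 3, None, 24]
BFS from the root, enqueuing left then right child of each popped node:
  queue [40] -> pop 40, enqueue [28, 41], visited so far: [40]
  queue [28, 41] -> pop 28, enqueue [25, 35], visited so far: [40, 28]
  queue [41, 25, 35] -> pop 41, enqueue [49], visited so far: [40, 28, 41]
  queue [25, 35, 49] -> pop 25, enqueue [7], visited so far: [40, 28, 41, 25]
  queue [35, 49, 7] -> pop 35, enqueue [none], visited so far: [40, 28, 41, 25, 35]
  queue [49, 7] -> pop 49, enqueue [none], visited so far: [40, 28, 41, 25, 35, 49]
  queue [7] -> pop 7, enqueue [1, 9], visited so far: [40, 28, 41, 25, 35, 49, 7]
  queue [1, 9] -> pop 1, enqueue [3], visited so far: [40, 28, 41, 25, 35, 49, 7, 1]
  queue [9, 3] -> pop 9, enqueue [24], visited so far: [40, 28, 41, 25, 35, 49, 7, 1, 9]
  queue [3, 24] -> pop 3, enqueue [none], visited so far: [40, 28, 41, 25, 35, 49, 7, 1, 9, 3]
  queue [24] -> pop 24, enqueue [none], visited so far: [40, 28, 41, 25, 35, 49, 7, 1, 9, 3, 24]
Result: [40, 28, 41, 25, 35, 49, 7, 1, 9, 3, 24]


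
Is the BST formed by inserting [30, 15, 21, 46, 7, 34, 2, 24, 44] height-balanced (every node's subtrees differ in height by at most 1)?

Tree (level-order array): [30, 15, 46, 7, 21, 34, None, 2, None, None, 24, None, 44]
Definition: a tree is height-balanced if, at every node, |h(left) - h(right)| <= 1 (empty subtree has height -1).
Bottom-up per-node check:
  node 2: h_left=-1, h_right=-1, diff=0 [OK], height=0
  node 7: h_left=0, h_right=-1, diff=1 [OK], height=1
  node 24: h_left=-1, h_right=-1, diff=0 [OK], height=0
  node 21: h_left=-1, h_right=0, diff=1 [OK], height=1
  node 15: h_left=1, h_right=1, diff=0 [OK], height=2
  node 44: h_left=-1, h_right=-1, diff=0 [OK], height=0
  node 34: h_left=-1, h_right=0, diff=1 [OK], height=1
  node 46: h_left=1, h_right=-1, diff=2 [FAIL (|1--1|=2 > 1)], height=2
  node 30: h_left=2, h_right=2, diff=0 [OK], height=3
Node 46 violates the condition: |1 - -1| = 2 > 1.
Result: Not balanced


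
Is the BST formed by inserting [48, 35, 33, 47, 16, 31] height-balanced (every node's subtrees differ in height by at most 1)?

Tree (level-order array): [48, 35, None, 33, 47, 16, None, None, None, None, 31]
Definition: a tree is height-balanced if, at every node, |h(left) - h(right)| <= 1 (empty subtree has height -1).
Bottom-up per-node check:
  node 31: h_left=-1, h_right=-1, diff=0 [OK], height=0
  node 16: h_left=-1, h_right=0, diff=1 [OK], height=1
  node 33: h_left=1, h_right=-1, diff=2 [FAIL (|1--1|=2 > 1)], height=2
  node 47: h_left=-1, h_right=-1, diff=0 [OK], height=0
  node 35: h_left=2, h_right=0, diff=2 [FAIL (|2-0|=2 > 1)], height=3
  node 48: h_left=3, h_right=-1, diff=4 [FAIL (|3--1|=4 > 1)], height=4
Node 33 violates the condition: |1 - -1| = 2 > 1.
Result: Not balanced


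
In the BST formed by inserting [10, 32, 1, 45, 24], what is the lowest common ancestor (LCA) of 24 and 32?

Tree insertion order: [10, 32, 1, 45, 24]
Tree (level-order array): [10, 1, 32, None, None, 24, 45]
In a BST, the LCA of p=24, q=32 is the first node v on the
root-to-leaf path with p <= v <= q (go left if both < v, right if both > v).
Walk from root:
  at 10: both 24 and 32 > 10, go right
  at 32: 24 <= 32 <= 32, this is the LCA
LCA = 32


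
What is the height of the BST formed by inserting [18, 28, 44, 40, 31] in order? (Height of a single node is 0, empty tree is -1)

Insertion order: [18, 28, 44, 40, 31]
Tree (level-order array): [18, None, 28, None, 44, 40, None, 31]
Compute height bottom-up (empty subtree = -1):
  height(31) = 1 + max(-1, -1) = 0
  height(40) = 1 + max(0, -1) = 1
  height(44) = 1 + max(1, -1) = 2
  height(28) = 1 + max(-1, 2) = 3
  height(18) = 1 + max(-1, 3) = 4
Height = 4


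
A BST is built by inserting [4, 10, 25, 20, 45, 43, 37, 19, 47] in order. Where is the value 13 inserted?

Starting tree (level order): [4, None, 10, None, 25, 20, 45, 19, None, 43, 47, None, None, 37]
Insertion path: 4 -> 10 -> 25 -> 20 -> 19
Result: insert 13 as left child of 19
Final tree (level order): [4, None, 10, None, 25, 20, 45, 19, None, 43, 47, 13, None, 37]


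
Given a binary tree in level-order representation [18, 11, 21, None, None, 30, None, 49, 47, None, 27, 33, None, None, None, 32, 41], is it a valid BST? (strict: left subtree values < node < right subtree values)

Level-order array: [18, 11, 21, None, None, 30, None, 49, 47, None, 27, 33, None, None, None, 32, 41]
Validate using subtree bounds (lo, hi): at each node, require lo < value < hi,
then recurse left with hi=value and right with lo=value.
Preorder trace (stopping at first violation):
  at node 18 with bounds (-inf, +inf): OK
  at node 11 with bounds (-inf, 18): OK
  at node 21 with bounds (18, +inf): OK
  at node 30 with bounds (18, 21): VIOLATION
Node 30 violates its bound: not (18 < 30 < 21).
Result: Not a valid BST


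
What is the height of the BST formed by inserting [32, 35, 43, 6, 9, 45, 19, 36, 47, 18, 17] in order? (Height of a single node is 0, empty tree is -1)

Insertion order: [32, 35, 43, 6, 9, 45, 19, 36, 47, 18, 17]
Tree (level-order array): [32, 6, 35, None, 9, None, 43, None, 19, 36, 45, 18, None, None, None, None, 47, 17]
Compute height bottom-up (empty subtree = -1):
  height(17) = 1 + max(-1, -1) = 0
  height(18) = 1 + max(0, -1) = 1
  height(19) = 1 + max(1, -1) = 2
  height(9) = 1 + max(-1, 2) = 3
  height(6) = 1 + max(-1, 3) = 4
  height(36) = 1 + max(-1, -1) = 0
  height(47) = 1 + max(-1, -1) = 0
  height(45) = 1 + max(-1, 0) = 1
  height(43) = 1 + max(0, 1) = 2
  height(35) = 1 + max(-1, 2) = 3
  height(32) = 1 + max(4, 3) = 5
Height = 5


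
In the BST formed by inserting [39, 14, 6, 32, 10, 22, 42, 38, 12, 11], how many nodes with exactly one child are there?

Tree built from: [39, 14, 6, 32, 10, 22, 42, 38, 12, 11]
Tree (level-order array): [39, 14, 42, 6, 32, None, None, None, 10, 22, 38, None, 12, None, None, None, None, 11]
Rule: These are nodes with exactly 1 non-null child.
Per-node child counts:
  node 39: 2 child(ren)
  node 14: 2 child(ren)
  node 6: 1 child(ren)
  node 10: 1 child(ren)
  node 12: 1 child(ren)
  node 11: 0 child(ren)
  node 32: 2 child(ren)
  node 22: 0 child(ren)
  node 38: 0 child(ren)
  node 42: 0 child(ren)
Matching nodes: [6, 10, 12]
Count of nodes with exactly one child: 3


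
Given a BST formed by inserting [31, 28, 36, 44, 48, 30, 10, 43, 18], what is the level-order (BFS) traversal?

Tree insertion order: [31, 28, 36, 44, 48, 30, 10, 43, 18]
Tree (level-order array): [31, 28, 36, 10, 30, None, 44, None, 18, None, None, 43, 48]
BFS from the root, enqueuing left then right child of each popped node:
  queue [31] -> pop 31, enqueue [28, 36], visited so far: [31]
  queue [28, 36] -> pop 28, enqueue [10, 30], visited so far: [31, 28]
  queue [36, 10, 30] -> pop 36, enqueue [44], visited so far: [31, 28, 36]
  queue [10, 30, 44] -> pop 10, enqueue [18], visited so far: [31, 28, 36, 10]
  queue [30, 44, 18] -> pop 30, enqueue [none], visited so far: [31, 28, 36, 10, 30]
  queue [44, 18] -> pop 44, enqueue [43, 48], visited so far: [31, 28, 36, 10, 30, 44]
  queue [18, 43, 48] -> pop 18, enqueue [none], visited so far: [31, 28, 36, 10, 30, 44, 18]
  queue [43, 48] -> pop 43, enqueue [none], visited so far: [31, 28, 36, 10, 30, 44, 18, 43]
  queue [48] -> pop 48, enqueue [none], visited so far: [31, 28, 36, 10, 30, 44, 18, 43, 48]
Result: [31, 28, 36, 10, 30, 44, 18, 43, 48]


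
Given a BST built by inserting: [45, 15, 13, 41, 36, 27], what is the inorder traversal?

Tree insertion order: [45, 15, 13, 41, 36, 27]
Tree (level-order array): [45, 15, None, 13, 41, None, None, 36, None, 27]
Inorder traversal: [13, 15, 27, 36, 41, 45]


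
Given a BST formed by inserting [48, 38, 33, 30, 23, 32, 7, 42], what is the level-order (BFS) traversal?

Tree insertion order: [48, 38, 33, 30, 23, 32, 7, 42]
Tree (level-order array): [48, 38, None, 33, 42, 30, None, None, None, 23, 32, 7]
BFS from the root, enqueuing left then right child of each popped node:
  queue [48] -> pop 48, enqueue [38], visited so far: [48]
  queue [38] -> pop 38, enqueue [33, 42], visited so far: [48, 38]
  queue [33, 42] -> pop 33, enqueue [30], visited so far: [48, 38, 33]
  queue [42, 30] -> pop 42, enqueue [none], visited so far: [48, 38, 33, 42]
  queue [30] -> pop 30, enqueue [23, 32], visited so far: [48, 38, 33, 42, 30]
  queue [23, 32] -> pop 23, enqueue [7], visited so far: [48, 38, 33, 42, 30, 23]
  queue [32, 7] -> pop 32, enqueue [none], visited so far: [48, 38, 33, 42, 30, 23, 32]
  queue [7] -> pop 7, enqueue [none], visited so far: [48, 38, 33, 42, 30, 23, 32, 7]
Result: [48, 38, 33, 42, 30, 23, 32, 7]


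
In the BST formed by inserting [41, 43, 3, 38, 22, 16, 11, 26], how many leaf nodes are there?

Tree built from: [41, 43, 3, 38, 22, 16, 11, 26]
Tree (level-order array): [41, 3, 43, None, 38, None, None, 22, None, 16, 26, 11]
Rule: A leaf has 0 children.
Per-node child counts:
  node 41: 2 child(ren)
  node 3: 1 child(ren)
  node 38: 1 child(ren)
  node 22: 2 child(ren)
  node 16: 1 child(ren)
  node 11: 0 child(ren)
  node 26: 0 child(ren)
  node 43: 0 child(ren)
Matching nodes: [11, 26, 43]
Count of leaf nodes: 3


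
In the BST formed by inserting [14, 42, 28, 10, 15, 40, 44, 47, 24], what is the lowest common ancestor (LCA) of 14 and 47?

Tree insertion order: [14, 42, 28, 10, 15, 40, 44, 47, 24]
Tree (level-order array): [14, 10, 42, None, None, 28, 44, 15, 40, None, 47, None, 24]
In a BST, the LCA of p=14, q=47 is the first node v on the
root-to-leaf path with p <= v <= q (go left if both < v, right if both > v).
Walk from root:
  at 14: 14 <= 14 <= 47, this is the LCA
LCA = 14


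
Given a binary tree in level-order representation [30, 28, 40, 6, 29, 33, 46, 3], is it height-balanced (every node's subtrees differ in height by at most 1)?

Tree (level-order array): [30, 28, 40, 6, 29, 33, 46, 3]
Definition: a tree is height-balanced if, at every node, |h(left) - h(right)| <= 1 (empty subtree has height -1).
Bottom-up per-node check:
  node 3: h_left=-1, h_right=-1, diff=0 [OK], height=0
  node 6: h_left=0, h_right=-1, diff=1 [OK], height=1
  node 29: h_left=-1, h_right=-1, diff=0 [OK], height=0
  node 28: h_left=1, h_right=0, diff=1 [OK], height=2
  node 33: h_left=-1, h_right=-1, diff=0 [OK], height=0
  node 46: h_left=-1, h_right=-1, diff=0 [OK], height=0
  node 40: h_left=0, h_right=0, diff=0 [OK], height=1
  node 30: h_left=2, h_right=1, diff=1 [OK], height=3
All nodes satisfy the balance condition.
Result: Balanced


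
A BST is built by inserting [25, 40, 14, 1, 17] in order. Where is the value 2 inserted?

Starting tree (level order): [25, 14, 40, 1, 17]
Insertion path: 25 -> 14 -> 1
Result: insert 2 as right child of 1
Final tree (level order): [25, 14, 40, 1, 17, None, None, None, 2]


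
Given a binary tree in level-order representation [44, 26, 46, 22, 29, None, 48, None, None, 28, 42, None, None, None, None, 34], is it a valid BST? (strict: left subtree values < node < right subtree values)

Level-order array: [44, 26, 46, 22, 29, None, 48, None, None, 28, 42, None, None, None, None, 34]
Validate using subtree bounds (lo, hi): at each node, require lo < value < hi,
then recurse left with hi=value and right with lo=value.
Preorder trace (stopping at first violation):
  at node 44 with bounds (-inf, +inf): OK
  at node 26 with bounds (-inf, 44): OK
  at node 22 with bounds (-inf, 26): OK
  at node 29 with bounds (26, 44): OK
  at node 28 with bounds (26, 29): OK
  at node 42 with bounds (29, 44): OK
  at node 34 with bounds (29, 42): OK
  at node 46 with bounds (44, +inf): OK
  at node 48 with bounds (46, +inf): OK
No violation found at any node.
Result: Valid BST


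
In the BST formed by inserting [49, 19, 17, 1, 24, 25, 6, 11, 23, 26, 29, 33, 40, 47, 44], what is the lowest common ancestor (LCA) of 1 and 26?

Tree insertion order: [49, 19, 17, 1, 24, 25, 6, 11, 23, 26, 29, 33, 40, 47, 44]
Tree (level-order array): [49, 19, None, 17, 24, 1, None, 23, 25, None, 6, None, None, None, 26, None, 11, None, 29, None, None, None, 33, None, 40, None, 47, 44]
In a BST, the LCA of p=1, q=26 is the first node v on the
root-to-leaf path with p <= v <= q (go left if both < v, right if both > v).
Walk from root:
  at 49: both 1 and 26 < 49, go left
  at 19: 1 <= 19 <= 26, this is the LCA
LCA = 19


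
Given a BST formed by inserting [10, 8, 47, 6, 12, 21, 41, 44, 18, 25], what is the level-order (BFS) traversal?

Tree insertion order: [10, 8, 47, 6, 12, 21, 41, 44, 18, 25]
Tree (level-order array): [10, 8, 47, 6, None, 12, None, None, None, None, 21, 18, 41, None, None, 25, 44]
BFS from the root, enqueuing left then right child of each popped node:
  queue [10] -> pop 10, enqueue [8, 47], visited so far: [10]
  queue [8, 47] -> pop 8, enqueue [6], visited so far: [10, 8]
  queue [47, 6] -> pop 47, enqueue [12], visited so far: [10, 8, 47]
  queue [6, 12] -> pop 6, enqueue [none], visited so far: [10, 8, 47, 6]
  queue [12] -> pop 12, enqueue [21], visited so far: [10, 8, 47, 6, 12]
  queue [21] -> pop 21, enqueue [18, 41], visited so far: [10, 8, 47, 6, 12, 21]
  queue [18, 41] -> pop 18, enqueue [none], visited so far: [10, 8, 47, 6, 12, 21, 18]
  queue [41] -> pop 41, enqueue [25, 44], visited so far: [10, 8, 47, 6, 12, 21, 18, 41]
  queue [25, 44] -> pop 25, enqueue [none], visited so far: [10, 8, 47, 6, 12, 21, 18, 41, 25]
  queue [44] -> pop 44, enqueue [none], visited so far: [10, 8, 47, 6, 12, 21, 18, 41, 25, 44]
Result: [10, 8, 47, 6, 12, 21, 18, 41, 25, 44]


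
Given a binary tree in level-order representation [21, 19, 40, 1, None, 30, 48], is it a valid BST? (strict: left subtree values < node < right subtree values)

Level-order array: [21, 19, 40, 1, None, 30, 48]
Validate using subtree bounds (lo, hi): at each node, require lo < value < hi,
then recurse left with hi=value and right with lo=value.
Preorder trace (stopping at first violation):
  at node 21 with bounds (-inf, +inf): OK
  at node 19 with bounds (-inf, 21): OK
  at node 1 with bounds (-inf, 19): OK
  at node 40 with bounds (21, +inf): OK
  at node 30 with bounds (21, 40): OK
  at node 48 with bounds (40, +inf): OK
No violation found at any node.
Result: Valid BST


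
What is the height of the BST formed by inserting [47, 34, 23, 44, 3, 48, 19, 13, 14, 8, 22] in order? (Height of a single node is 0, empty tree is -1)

Insertion order: [47, 34, 23, 44, 3, 48, 19, 13, 14, 8, 22]
Tree (level-order array): [47, 34, 48, 23, 44, None, None, 3, None, None, None, None, 19, 13, 22, 8, 14]
Compute height bottom-up (empty subtree = -1):
  height(8) = 1 + max(-1, -1) = 0
  height(14) = 1 + max(-1, -1) = 0
  height(13) = 1 + max(0, 0) = 1
  height(22) = 1 + max(-1, -1) = 0
  height(19) = 1 + max(1, 0) = 2
  height(3) = 1 + max(-1, 2) = 3
  height(23) = 1 + max(3, -1) = 4
  height(44) = 1 + max(-1, -1) = 0
  height(34) = 1 + max(4, 0) = 5
  height(48) = 1 + max(-1, -1) = 0
  height(47) = 1 + max(5, 0) = 6
Height = 6


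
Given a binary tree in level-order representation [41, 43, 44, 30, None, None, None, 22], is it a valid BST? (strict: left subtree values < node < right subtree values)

Level-order array: [41, 43, 44, 30, None, None, None, 22]
Validate using subtree bounds (lo, hi): at each node, require lo < value < hi,
then recurse left with hi=value and right with lo=value.
Preorder trace (stopping at first violation):
  at node 41 with bounds (-inf, +inf): OK
  at node 43 with bounds (-inf, 41): VIOLATION
Node 43 violates its bound: not (-inf < 43 < 41).
Result: Not a valid BST


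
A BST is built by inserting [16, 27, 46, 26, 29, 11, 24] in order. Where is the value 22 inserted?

Starting tree (level order): [16, 11, 27, None, None, 26, 46, 24, None, 29]
Insertion path: 16 -> 27 -> 26 -> 24
Result: insert 22 as left child of 24
Final tree (level order): [16, 11, 27, None, None, 26, 46, 24, None, 29, None, 22]


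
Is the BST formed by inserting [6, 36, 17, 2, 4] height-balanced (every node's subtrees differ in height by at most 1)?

Tree (level-order array): [6, 2, 36, None, 4, 17]
Definition: a tree is height-balanced if, at every node, |h(left) - h(right)| <= 1 (empty subtree has height -1).
Bottom-up per-node check:
  node 4: h_left=-1, h_right=-1, diff=0 [OK], height=0
  node 2: h_left=-1, h_right=0, diff=1 [OK], height=1
  node 17: h_left=-1, h_right=-1, diff=0 [OK], height=0
  node 36: h_left=0, h_right=-1, diff=1 [OK], height=1
  node 6: h_left=1, h_right=1, diff=0 [OK], height=2
All nodes satisfy the balance condition.
Result: Balanced


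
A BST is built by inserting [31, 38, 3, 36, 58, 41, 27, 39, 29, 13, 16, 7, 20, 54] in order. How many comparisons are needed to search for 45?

Search path for 45: 31 -> 38 -> 58 -> 41 -> 54
Found: False
Comparisons: 5


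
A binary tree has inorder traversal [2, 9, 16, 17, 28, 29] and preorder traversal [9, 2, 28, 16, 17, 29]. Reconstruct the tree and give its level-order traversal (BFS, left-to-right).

Inorder:  [2, 9, 16, 17, 28, 29]
Preorder: [9, 2, 28, 16, 17, 29]
Algorithm: preorder visits root first, so consume preorder in order;
for each root, split the current inorder slice at that value into
left-subtree inorder and right-subtree inorder, then recurse.
Recursive splits:
  root=9; inorder splits into left=[2], right=[16, 17, 28, 29]
  root=2; inorder splits into left=[], right=[]
  root=28; inorder splits into left=[16, 17], right=[29]
  root=16; inorder splits into left=[], right=[17]
  root=17; inorder splits into left=[], right=[]
  root=29; inorder splits into left=[], right=[]
Reconstructed level-order: [9, 2, 28, 16, 29, 17]


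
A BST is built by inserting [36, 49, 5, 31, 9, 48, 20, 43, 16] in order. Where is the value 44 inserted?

Starting tree (level order): [36, 5, 49, None, 31, 48, None, 9, None, 43, None, None, 20, None, None, 16]
Insertion path: 36 -> 49 -> 48 -> 43
Result: insert 44 as right child of 43
Final tree (level order): [36, 5, 49, None, 31, 48, None, 9, None, 43, None, None, 20, None, 44, 16]


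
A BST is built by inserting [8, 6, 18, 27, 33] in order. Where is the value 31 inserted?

Starting tree (level order): [8, 6, 18, None, None, None, 27, None, 33]
Insertion path: 8 -> 18 -> 27 -> 33
Result: insert 31 as left child of 33
Final tree (level order): [8, 6, 18, None, None, None, 27, None, 33, 31]


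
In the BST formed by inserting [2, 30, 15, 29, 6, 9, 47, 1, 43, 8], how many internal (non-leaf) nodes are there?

Tree built from: [2, 30, 15, 29, 6, 9, 47, 1, 43, 8]
Tree (level-order array): [2, 1, 30, None, None, 15, 47, 6, 29, 43, None, None, 9, None, None, None, None, 8]
Rule: An internal node has at least one child.
Per-node child counts:
  node 2: 2 child(ren)
  node 1: 0 child(ren)
  node 30: 2 child(ren)
  node 15: 2 child(ren)
  node 6: 1 child(ren)
  node 9: 1 child(ren)
  node 8: 0 child(ren)
  node 29: 0 child(ren)
  node 47: 1 child(ren)
  node 43: 0 child(ren)
Matching nodes: [2, 30, 15, 6, 9, 47]
Count of internal (non-leaf) nodes: 6


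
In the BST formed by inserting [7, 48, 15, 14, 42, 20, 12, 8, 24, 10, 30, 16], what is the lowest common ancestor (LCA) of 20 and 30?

Tree insertion order: [7, 48, 15, 14, 42, 20, 12, 8, 24, 10, 30, 16]
Tree (level-order array): [7, None, 48, 15, None, 14, 42, 12, None, 20, None, 8, None, 16, 24, None, 10, None, None, None, 30]
In a BST, the LCA of p=20, q=30 is the first node v on the
root-to-leaf path with p <= v <= q (go left if both < v, right if both > v).
Walk from root:
  at 7: both 20 and 30 > 7, go right
  at 48: both 20 and 30 < 48, go left
  at 15: both 20 and 30 > 15, go right
  at 42: both 20 and 30 < 42, go left
  at 20: 20 <= 20 <= 30, this is the LCA
LCA = 20


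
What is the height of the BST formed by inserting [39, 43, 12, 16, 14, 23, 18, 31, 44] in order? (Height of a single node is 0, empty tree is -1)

Insertion order: [39, 43, 12, 16, 14, 23, 18, 31, 44]
Tree (level-order array): [39, 12, 43, None, 16, None, 44, 14, 23, None, None, None, None, 18, 31]
Compute height bottom-up (empty subtree = -1):
  height(14) = 1 + max(-1, -1) = 0
  height(18) = 1 + max(-1, -1) = 0
  height(31) = 1 + max(-1, -1) = 0
  height(23) = 1 + max(0, 0) = 1
  height(16) = 1 + max(0, 1) = 2
  height(12) = 1 + max(-1, 2) = 3
  height(44) = 1 + max(-1, -1) = 0
  height(43) = 1 + max(-1, 0) = 1
  height(39) = 1 + max(3, 1) = 4
Height = 4


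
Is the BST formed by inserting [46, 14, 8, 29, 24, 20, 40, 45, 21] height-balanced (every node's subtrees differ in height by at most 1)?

Tree (level-order array): [46, 14, None, 8, 29, None, None, 24, 40, 20, None, None, 45, None, 21]
Definition: a tree is height-balanced if, at every node, |h(left) - h(right)| <= 1 (empty subtree has height -1).
Bottom-up per-node check:
  node 8: h_left=-1, h_right=-1, diff=0 [OK], height=0
  node 21: h_left=-1, h_right=-1, diff=0 [OK], height=0
  node 20: h_left=-1, h_right=0, diff=1 [OK], height=1
  node 24: h_left=1, h_right=-1, diff=2 [FAIL (|1--1|=2 > 1)], height=2
  node 45: h_left=-1, h_right=-1, diff=0 [OK], height=0
  node 40: h_left=-1, h_right=0, diff=1 [OK], height=1
  node 29: h_left=2, h_right=1, diff=1 [OK], height=3
  node 14: h_left=0, h_right=3, diff=3 [FAIL (|0-3|=3 > 1)], height=4
  node 46: h_left=4, h_right=-1, diff=5 [FAIL (|4--1|=5 > 1)], height=5
Node 24 violates the condition: |1 - -1| = 2 > 1.
Result: Not balanced
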